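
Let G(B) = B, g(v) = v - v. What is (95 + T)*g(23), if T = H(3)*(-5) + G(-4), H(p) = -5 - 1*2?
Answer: 0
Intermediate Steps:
H(p) = -7 (H(p) = -5 - 2 = -7)
g(v) = 0
T = 31 (T = -7*(-5) - 4 = 35 - 4 = 31)
(95 + T)*g(23) = (95 + 31)*0 = 126*0 = 0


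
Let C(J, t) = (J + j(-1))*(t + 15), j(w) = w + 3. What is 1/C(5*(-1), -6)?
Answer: -1/27 ≈ -0.037037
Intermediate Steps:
j(w) = 3 + w
C(J, t) = (2 + J)*(15 + t) (C(J, t) = (J + (3 - 1))*(t + 15) = (J + 2)*(15 + t) = (2 + J)*(15 + t))
1/C(5*(-1), -6) = 1/(30 + 2*(-6) + 15*(5*(-1)) + (5*(-1))*(-6)) = 1/(30 - 12 + 15*(-5) - 5*(-6)) = 1/(30 - 12 - 75 + 30) = 1/(-27) = -1/27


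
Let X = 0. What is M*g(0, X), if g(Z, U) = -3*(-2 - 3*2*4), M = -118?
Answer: -9204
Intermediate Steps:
g(Z, U) = 78 (g(Z, U) = -3*(-2 - 6*4) = -3*(-2 - 24) = -3*(-26) = 78)
M*g(0, X) = -118*78 = -9204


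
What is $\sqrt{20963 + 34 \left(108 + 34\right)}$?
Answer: $\sqrt{25791} \approx 160.6$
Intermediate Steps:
$\sqrt{20963 + 34 \left(108 + 34\right)} = \sqrt{20963 + 34 \cdot 142} = \sqrt{20963 + 4828} = \sqrt{25791}$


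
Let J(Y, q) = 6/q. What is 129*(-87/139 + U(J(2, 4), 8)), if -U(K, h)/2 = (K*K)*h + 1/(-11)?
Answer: -7188267/1529 ≈ -4701.3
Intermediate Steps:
U(K, h) = 2/11 - 2*h*K**2 (U(K, h) = -2*((K*K)*h + 1/(-11)) = -2*(K**2*h - 1/11) = -2*(h*K**2 - 1/11) = -2*(-1/11 + h*K**2) = 2/11 - 2*h*K**2)
129*(-87/139 + U(J(2, 4), 8)) = 129*(-87/139 + (2/11 - 2*8*(6/4)**2)) = 129*(-87*1/139 + (2/11 - 2*8*(6*(1/4))**2)) = 129*(-87/139 + (2/11 - 2*8*(3/2)**2)) = 129*(-87/139 + (2/11 - 2*8*9/4)) = 129*(-87/139 + (2/11 - 36)) = 129*(-87/139 - 394/11) = 129*(-55723/1529) = -7188267/1529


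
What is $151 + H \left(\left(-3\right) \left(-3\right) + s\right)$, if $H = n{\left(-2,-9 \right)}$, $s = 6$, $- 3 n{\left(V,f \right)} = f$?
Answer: $196$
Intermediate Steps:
$n{\left(V,f \right)} = - \frac{f}{3}$
$H = 3$ ($H = \left(- \frac{1}{3}\right) \left(-9\right) = 3$)
$151 + H \left(\left(-3\right) \left(-3\right) + s\right) = 151 + 3 \left(\left(-3\right) \left(-3\right) + 6\right) = 151 + 3 \left(9 + 6\right) = 151 + 3 \cdot 15 = 151 + 45 = 196$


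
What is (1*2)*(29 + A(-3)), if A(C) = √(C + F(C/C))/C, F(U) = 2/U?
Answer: 58 - 2*I/3 ≈ 58.0 - 0.66667*I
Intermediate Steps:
A(C) = √(2 + C)/C (A(C) = √(C + 2/((C/C)))/C = √(C + 2/1)/C = √(C + 2*1)/C = √(C + 2)/C = √(2 + C)/C)
(1*2)*(29 + A(-3)) = (1*2)*(29 + √(2 - 3)/(-3)) = 2*(29 - I/3) = 58 - 2*I/3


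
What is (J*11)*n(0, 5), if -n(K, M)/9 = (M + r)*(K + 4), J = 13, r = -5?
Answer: 0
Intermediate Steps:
n(K, M) = -9*(-5 + M)*(4 + K) (n(K, M) = -9*(M - 5)*(K + 4) = -9*(-5 + M)*(4 + K))
(J*11)*n(0, 5) = (13*11)*(180 - 36*5 + 45*0 - 9*0*5) = 143*(180 - 180 + 0 + 0) = 143*0 = 0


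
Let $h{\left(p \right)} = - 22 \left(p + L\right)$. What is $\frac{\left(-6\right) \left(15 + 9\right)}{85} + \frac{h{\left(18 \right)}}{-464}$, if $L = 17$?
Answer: $- \frac{683}{19720} \approx -0.034635$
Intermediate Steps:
$h{\left(p \right)} = -374 - 22 p$ ($h{\left(p \right)} = - 22 \left(p + 17\right) = - 22 \left(17 + p\right) = -374 - 22 p$)
$\frac{\left(-6\right) \left(15 + 9\right)}{85} + \frac{h{\left(18 \right)}}{-464} = \frac{\left(-6\right) \left(15 + 9\right)}{85} + \frac{-374 - 396}{-464} = \left(-6\right) 24 \cdot \frac{1}{85} + \left(-374 - 396\right) \left(- \frac{1}{464}\right) = \left(-144\right) \frac{1}{85} - - \frac{385}{232} = - \frac{144}{85} + \frac{385}{232} = - \frac{683}{19720}$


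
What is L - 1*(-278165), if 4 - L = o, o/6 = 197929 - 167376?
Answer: 94851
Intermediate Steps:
o = 183318 (o = 6*(197929 - 167376) = 6*30553 = 183318)
L = -183314 (L = 4 - 1*183318 = 4 - 183318 = -183314)
L - 1*(-278165) = -183314 - 1*(-278165) = -183314 + 278165 = 94851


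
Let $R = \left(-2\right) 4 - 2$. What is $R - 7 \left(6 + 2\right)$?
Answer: $-66$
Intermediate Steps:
$R = -10$ ($R = -8 - 2 = -10$)
$R - 7 \left(6 + 2\right) = -10 - 7 \left(6 + 2\right) = -10 - 56 = -66$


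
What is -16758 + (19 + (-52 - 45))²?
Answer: -10674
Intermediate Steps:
-16758 + (19 + (-52 - 45))² = -16758 + (19 - 97)² = -16758 + (-78)² = -16758 + 6084 = -10674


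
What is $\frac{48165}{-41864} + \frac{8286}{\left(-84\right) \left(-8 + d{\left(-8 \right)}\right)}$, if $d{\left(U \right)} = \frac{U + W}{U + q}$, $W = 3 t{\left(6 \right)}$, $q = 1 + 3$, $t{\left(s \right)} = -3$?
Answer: $\frac{110571043}{4395720} \approx 25.154$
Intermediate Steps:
$q = 4$
$W = -9$ ($W = 3 \left(-3\right) = -9$)
$d{\left(U \right)} = \frac{-9 + U}{4 + U}$ ($d{\left(U \right)} = \frac{U - 9}{U + 4} = \frac{-9 + U}{4 + U}$)
$\frac{48165}{-41864} + \frac{8286}{\left(-84\right) \left(-8 + d{\left(-8 \right)}\right)} = \frac{48165}{-41864} + \frac{8286}{\left(-84\right) \left(-8 + \frac{-9 - 8}{4 - 8}\right)} = 48165 \left(- \frac{1}{41864}\right) + \frac{8286}{\left(-84\right) \left(-8 + \frac{1}{-4} \left(-17\right)\right)} = - \frac{48165}{41864} + \frac{8286}{\left(-84\right) \left(-8 - - \frac{17}{4}\right)} = - \frac{48165}{41864} + \frac{8286}{\left(-84\right) \left(-8 + \frac{17}{4}\right)} = - \frac{48165}{41864} + \frac{8286}{\left(-84\right) \left(- \frac{15}{4}\right)} = - \frac{48165}{41864} + \frac{8286}{315} = - \frac{48165}{41864} + 8286 \cdot \frac{1}{315} = - \frac{48165}{41864} + \frac{2762}{105} = \frac{110571043}{4395720}$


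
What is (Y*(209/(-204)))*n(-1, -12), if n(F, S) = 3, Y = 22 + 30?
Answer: -2717/17 ≈ -159.82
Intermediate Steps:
Y = 52
(Y*(209/(-204)))*n(-1, -12) = (52*(209/(-204)))*3 = (52*(209*(-1/204)))*3 = (52*(-209/204))*3 = -2717/51*3 = -2717/17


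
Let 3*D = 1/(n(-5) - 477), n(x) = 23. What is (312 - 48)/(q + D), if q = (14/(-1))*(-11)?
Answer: 359568/209747 ≈ 1.7143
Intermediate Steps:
D = -1/1362 (D = 1/(3*(23 - 477)) = (1/3)/(-454) = (1/3)*(-1/454) = -1/1362 ≈ -0.00073421)
q = 154 (q = (14*(-1))*(-11) = -14*(-11) = 154)
(312 - 48)/(q + D) = (312 - 48)/(154 - 1/1362) = 264/(209747/1362) = 264*(1362/209747) = 359568/209747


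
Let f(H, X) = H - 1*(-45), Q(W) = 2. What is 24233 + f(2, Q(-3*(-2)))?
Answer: 24280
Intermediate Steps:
f(H, X) = 45 + H (f(H, X) = H + 45 = 45 + H)
24233 + f(2, Q(-3*(-2))) = 24233 + (45 + 2) = 24233 + 47 = 24280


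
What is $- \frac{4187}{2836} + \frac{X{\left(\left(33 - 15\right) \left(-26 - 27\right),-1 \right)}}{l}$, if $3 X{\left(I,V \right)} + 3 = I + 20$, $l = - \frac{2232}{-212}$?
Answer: $- \frac{73923817}{2373732} \approx -31.142$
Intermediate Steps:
$l = \frac{558}{53}$ ($l = \left(-2232\right) \left(- \frac{1}{212}\right) = \frac{558}{53} \approx 10.528$)
$X{\left(I,V \right)} = \frac{17}{3} + \frac{I}{3}$ ($X{\left(I,V \right)} = -1 + \frac{I + 20}{3} = -1 + \frac{20 + I}{3} = -1 + \left(\frac{20}{3} + \frac{I}{3}\right) = \frac{17}{3} + \frac{I}{3}$)
$- \frac{4187}{2836} + \frac{X{\left(\left(33 - 15\right) \left(-26 - 27\right),-1 \right)}}{l} = - \frac{4187}{2836} + \frac{\frac{17}{3} + \frac{\left(33 - 15\right) \left(-26 - 27\right)}{3}}{\frac{558}{53}} = \left(-4187\right) \frac{1}{2836} + \left(\frac{17}{3} + \frac{18 \left(-53\right)}{3}\right) \frac{53}{558} = - \frac{4187}{2836} + \left(\frac{17}{3} + \frac{1}{3} \left(-954\right)\right) \frac{53}{558} = - \frac{4187}{2836} + \left(\frac{17}{3} - 318\right) \frac{53}{558} = - \frac{4187}{2836} - \frac{49661}{1674} = - \frac{73923817}{2373732}$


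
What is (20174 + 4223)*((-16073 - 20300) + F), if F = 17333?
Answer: -464518880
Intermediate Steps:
(20174 + 4223)*((-16073 - 20300) + F) = (20174 + 4223)*((-16073 - 20300) + 17333) = 24397*(-36373 + 17333) = 24397*(-19040) = -464518880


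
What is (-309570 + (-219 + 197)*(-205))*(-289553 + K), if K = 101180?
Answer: 57465067380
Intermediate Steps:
(-309570 + (-219 + 197)*(-205))*(-289553 + K) = (-309570 + (-219 + 197)*(-205))*(-289553 + 101180) = (-309570 - 22*(-205))*(-188373) = (-309570 + 4510)*(-188373) = -305060*(-188373) = 57465067380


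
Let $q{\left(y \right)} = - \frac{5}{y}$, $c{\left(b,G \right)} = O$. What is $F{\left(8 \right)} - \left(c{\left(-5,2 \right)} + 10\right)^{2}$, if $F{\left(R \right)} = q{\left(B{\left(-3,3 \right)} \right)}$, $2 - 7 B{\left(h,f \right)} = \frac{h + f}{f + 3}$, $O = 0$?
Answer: $- \frac{235}{2} \approx -117.5$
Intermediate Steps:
$c{\left(b,G \right)} = 0$
$B{\left(h,f \right)} = \frac{2}{7} - \frac{f + h}{7 \left(3 + f\right)}$ ($B{\left(h,f \right)} = \frac{2}{7} - \frac{\left(h + f\right) \frac{1}{f + 3}}{7} = \frac{2}{7} - \frac{\left(f + h\right) \frac{1}{3 + f}}{7} = \frac{2}{7} - \frac{\frac{1}{3 + f} \left(f + h\right)}{7} = \frac{2}{7} - \frac{f + h}{7 \left(3 + f\right)}$)
$F{\left(R \right)} = - \frac{35}{2}$ ($F{\left(R \right)} = - \frac{5}{\frac{1}{7} \frac{1}{3 + 3} \left(6 + 3 - -3\right)} = - \frac{5}{\frac{1}{7} \cdot \frac{1}{6} \left(6 + 3 + 3\right)} = - \frac{5}{\frac{1}{7} \cdot \frac{1}{6} \cdot 12} = - \frac{5}{\frac{2}{7}} = \left(-5\right) \frac{7}{2} = - \frac{35}{2}$)
$F{\left(8 \right)} - \left(c{\left(-5,2 \right)} + 10\right)^{2} = - \frac{35}{2} - \left(0 + 10\right)^{2} = - \frac{35}{2} - 10^{2} = - \frac{35}{2} - 100 = - \frac{235}{2}$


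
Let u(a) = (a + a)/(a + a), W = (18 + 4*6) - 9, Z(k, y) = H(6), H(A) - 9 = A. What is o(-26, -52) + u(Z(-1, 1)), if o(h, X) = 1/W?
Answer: 34/33 ≈ 1.0303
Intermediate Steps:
H(A) = 9 + A
Z(k, y) = 15 (Z(k, y) = 9 + 6 = 15)
W = 33 (W = (18 + 24) - 9 = 42 - 9 = 33)
o(h, X) = 1/33
u(a) = 1 (u(a) = (2*a)/((2*a)) = (2*a)*(1/(2*a)) = 1)
o(-26, -52) + u(Z(-1, 1)) = 1/33 + 1 = 34/33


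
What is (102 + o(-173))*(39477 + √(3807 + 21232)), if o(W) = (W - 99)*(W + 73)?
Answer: 1077801054 + 191114*√511 ≈ 1.0821e+9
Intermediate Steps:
o(W) = (-99 + W)*(73 + W)
(102 + o(-173))*(39477 + √(3807 + 21232)) = (102 + (-7227 + (-173)² - 26*(-173)))*(39477 + √(3807 + 21232)) = (102 + (-7227 + 29929 + 4498))*(39477 + √25039) = (102 + 27200)*(39477 + 7*√511) = 27302*(39477 + 7*√511) = 1077801054 + 191114*√511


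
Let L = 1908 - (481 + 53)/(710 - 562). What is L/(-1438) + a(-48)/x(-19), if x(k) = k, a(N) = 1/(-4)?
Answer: -662743/505457 ≈ -1.3112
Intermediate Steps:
a(N) = -1/4
L = 140925/74 (L = 1908 - 534/148 = 1908 - 1*267/74 = 1908 - 267/74 = 140925/74 ≈ 1904.4)
L/(-1438) + a(-48)/x(-19) = (140925/74)/(-1438) - 1/4/(-19) = (140925/74)*(-1/1438) - 1/4*(-1/19) = -140925/106412 + 1/76 = -662743/505457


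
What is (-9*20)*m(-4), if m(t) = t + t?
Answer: 1440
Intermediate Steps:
m(t) = 2*t
(-9*20)*m(-4) = (-9*20)*(2*(-4)) = -180*(-8) = 1440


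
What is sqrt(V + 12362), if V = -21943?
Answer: I*sqrt(9581) ≈ 97.883*I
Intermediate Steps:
sqrt(V + 12362) = sqrt(-21943 + 12362) = sqrt(-9581) = I*sqrt(9581)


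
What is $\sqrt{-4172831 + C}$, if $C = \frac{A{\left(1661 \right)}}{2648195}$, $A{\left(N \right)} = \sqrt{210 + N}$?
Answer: $\frac{\sqrt{-29263799904926218775 + 2648195 \sqrt{1871}}}{2648195} \approx 2042.8 i$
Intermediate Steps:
$C = \frac{\sqrt{1871}}{2648195}$ ($C = \frac{\sqrt{210 + 1661}}{2648195} = \sqrt{1871} \cdot \frac{1}{2648195} = \frac{\sqrt{1871}}{2648195} \approx 1.6334 \cdot 10^{-5}$)
$\sqrt{-4172831 + C} = \sqrt{-4172831 + \frac{\sqrt{1871}}{2648195}}$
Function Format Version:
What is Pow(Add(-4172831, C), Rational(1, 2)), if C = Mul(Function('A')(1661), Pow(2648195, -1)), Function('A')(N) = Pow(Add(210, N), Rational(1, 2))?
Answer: Mul(Rational(1, 2648195), Pow(Add(-29263799904926218775, Mul(2648195, Pow(1871, Rational(1, 2)))), Rational(1, 2))) ≈ Mul(2042.8, I)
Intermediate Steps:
C = Mul(Rational(1, 2648195), Pow(1871, Rational(1, 2))) (C = Mul(Pow(Add(210, 1661), Rational(1, 2)), Pow(2648195, -1)) = Mul(Pow(1871, Rational(1, 2)), Rational(1, 2648195)) = Mul(Rational(1, 2648195), Pow(1871, Rational(1, 2))) ≈ 1.6334e-5)
Pow(Add(-4172831, C), Rational(1, 2)) = Pow(Add(-4172831, Mul(Rational(1, 2648195), Pow(1871, Rational(1, 2)))), Rational(1, 2))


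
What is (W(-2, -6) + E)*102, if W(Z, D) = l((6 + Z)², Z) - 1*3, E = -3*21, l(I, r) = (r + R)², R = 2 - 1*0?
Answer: -6732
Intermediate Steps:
R = 2 (R = 2 + 0 = 2)
l(I, r) = (2 + r)² (l(I, r) = (r + 2)² = (2 + r)²)
E = -63
W(Z, D) = -3 + (2 + Z)² (W(Z, D) = (2 + Z)² - 1*3 = (2 + Z)² - 3 = -3 + (2 + Z)²)
(W(-2, -6) + E)*102 = ((-3 + (2 - 2)²) - 63)*102 = ((-3 + 0²) - 63)*102 = ((-3 + 0) - 63)*102 = (-3 - 63)*102 = -66*102 = -6732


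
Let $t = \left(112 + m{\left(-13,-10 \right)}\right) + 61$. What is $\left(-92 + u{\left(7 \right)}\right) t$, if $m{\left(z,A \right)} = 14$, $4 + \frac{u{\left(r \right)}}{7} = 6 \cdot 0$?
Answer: $-22440$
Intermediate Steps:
$u{\left(r \right)} = -28$ ($u{\left(r \right)} = -28 + 7 \cdot 6 \cdot 0 = -28 + 7 \cdot 0 = -28 + 0 = -28$)
$t = 187$ ($t = \left(112 + 14\right) + 61 = 126 + 61 = 187$)
$\left(-92 + u{\left(7 \right)}\right) t = \left(-92 - 28\right) 187 = \left(-120\right) 187 = -22440$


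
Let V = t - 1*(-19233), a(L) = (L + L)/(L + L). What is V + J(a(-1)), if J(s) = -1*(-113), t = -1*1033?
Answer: 18313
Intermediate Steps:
a(L) = 1 (a(L) = (2*L)/((2*L)) = (2*L)*(1/(2*L)) = 1)
t = -1033
V = 18200 (V = -1033 - 1*(-19233) = -1033 + 19233 = 18200)
J(s) = 113
V + J(a(-1)) = 18200 + 113 = 18313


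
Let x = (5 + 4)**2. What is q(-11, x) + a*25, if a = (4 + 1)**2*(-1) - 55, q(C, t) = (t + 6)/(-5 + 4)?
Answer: -2087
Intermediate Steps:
x = 81 (x = 9**2 = 81)
q(C, t) = -6 - t (q(C, t) = (6 + t)/(-1) = (6 + t)*(-1) = -6 - t)
a = -80 (a = 5**2*(-1) - 55 = 25*(-1) - 55 = -25 - 55 = -80)
q(-11, x) + a*25 = (-6 - 1*81) - 80*25 = (-6 - 81) - 2000 = -87 - 2000 = -2087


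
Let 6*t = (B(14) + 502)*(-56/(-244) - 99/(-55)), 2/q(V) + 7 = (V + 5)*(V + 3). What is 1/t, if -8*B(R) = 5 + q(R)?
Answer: 2313120/392283203 ≈ 0.0058966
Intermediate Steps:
q(V) = 2/(-7 + (3 + V)*(5 + V)) (q(V) = 2/(-7 + (V + 5)*(V + 3)) = 2/(-7 + (5 + V)*(3 + V)) = 2/(-7 + (3 + V)*(5 + V)))
B(R) = -5/8 - 1/(4*(8 + R² + 8*R)) (B(R) = -(5 + 2/(8 + R² + 8*R))/8 = -5/8 - 1/(4*(8 + R² + 8*R)))
t = 392283203/2313120 (t = (((-42 - 40*14 - 5*14²)/(8*(8 + 14² + 8*14)) + 502)*(-56/(-244) - 99/(-55)))/6 = (((-42 - 560 - 5*196)/(8*(8 + 196 + 112)) + 502)*(-56*(-1/244) - 99*(-1/55)))/6 = (((⅛)*(-42 - 560 - 980)/316 + 502)*(14/61 + 9/5))/6 = (((⅛)*(1/316)*(-1582) + 502)*(619/305))/6 = ((-791/1264 + 502)*(619/305))/6 = ((633737/1264)*(619/305))/6 = (⅙)*(392283203/385520) = 392283203/2313120 ≈ 169.59)
1/t = 1/(392283203/2313120) = 2313120/392283203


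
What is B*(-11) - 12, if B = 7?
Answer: -89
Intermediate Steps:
B*(-11) - 12 = 7*(-11) - 12 = -77 - 12 = -89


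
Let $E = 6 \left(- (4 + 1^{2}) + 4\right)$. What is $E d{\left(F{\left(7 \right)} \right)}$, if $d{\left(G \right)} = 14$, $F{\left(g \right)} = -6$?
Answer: $-84$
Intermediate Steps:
$E = -6$ ($E = 6 \left(- (4 + 1) + 4\right) = 6 \left(\left(-1\right) 5 + 4\right) = 6 \left(-5 + 4\right) = 6 \left(-1\right) = -6$)
$E d{\left(F{\left(7 \right)} \right)} = \left(-6\right) 14 = -84$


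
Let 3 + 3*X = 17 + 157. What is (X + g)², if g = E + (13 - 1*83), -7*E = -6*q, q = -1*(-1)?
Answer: 7225/49 ≈ 147.45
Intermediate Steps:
q = 1
E = 6/7 (E = -(-6)/7 = -⅐*(-6) = 6/7 ≈ 0.85714)
g = -484/7 (g = 6/7 + (13 - 1*83) = 6/7 + (13 - 83) = 6/7 - 70 = -484/7 ≈ -69.143)
X = 57 (X = -1 + (17 + 157)/3 = -1 + (⅓)*174 = -1 + 58 = 57)
(X + g)² = (57 - 484/7)² = (-85/7)² = 7225/49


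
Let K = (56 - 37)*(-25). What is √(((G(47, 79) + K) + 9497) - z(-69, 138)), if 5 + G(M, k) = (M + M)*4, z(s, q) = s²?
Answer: 2*√1158 ≈ 68.059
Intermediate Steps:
K = -475 (K = 19*(-25) = -475)
G(M, k) = -5 + 8*M (G(M, k) = -5 + (M + M)*4 = -5 + (2*M)*4 = -5 + 8*M)
√(((G(47, 79) + K) + 9497) - z(-69, 138)) = √((((-5 + 8*47) - 475) + 9497) - 1*(-69)²) = √((((-5 + 376) - 475) + 9497) - 1*4761) = √(((371 - 475) + 9497) - 4761) = √((-104 + 9497) - 4761) = √(9393 - 4761) = √4632 = 2*√1158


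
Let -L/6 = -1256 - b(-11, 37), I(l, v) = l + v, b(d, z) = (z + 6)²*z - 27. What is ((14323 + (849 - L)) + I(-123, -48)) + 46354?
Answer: -356497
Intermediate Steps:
b(d, z) = -27 + z*(6 + z)² (b(d, z) = (6 + z)²*z - 27 = z*(6 + z)² - 27 = -27 + z*(6 + z)²)
L = 417852 (L = -6*(-1256 - (-27 + 37*(6 + 37)²)) = -6*(-1256 - (-27 + 37*43²)) = -6*(-1256 - (-27 + 37*1849)) = -6*(-1256 - (-27 + 68413)) = -6*(-1256 - 1*68386) = -6*(-1256 - 68386) = -6*(-69642) = 417852)
((14323 + (849 - L)) + I(-123, -48)) + 46354 = ((14323 + (849 - 1*417852)) + (-123 - 48)) + 46354 = ((14323 + (849 - 417852)) - 171) + 46354 = ((14323 - 417003) - 171) + 46354 = (-402680 - 171) + 46354 = -402851 + 46354 = -356497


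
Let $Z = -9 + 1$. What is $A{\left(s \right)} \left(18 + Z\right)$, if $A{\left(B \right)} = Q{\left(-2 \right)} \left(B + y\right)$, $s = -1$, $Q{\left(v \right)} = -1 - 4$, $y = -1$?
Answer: $100$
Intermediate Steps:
$Q{\left(v \right)} = -5$ ($Q{\left(v \right)} = -1 - 4 = -5$)
$Z = -8$
$A{\left(B \right)} = 5 - 5 B$ ($A{\left(B \right)} = - 5 \left(B - 1\right) = - 5 \left(-1 + B\right) = 5 - 5 B$)
$A{\left(s \right)} \left(18 + Z\right) = \left(5 - -5\right) \left(18 - 8\right) = \left(5 + 5\right) 10 = 10 \cdot 10 = 100$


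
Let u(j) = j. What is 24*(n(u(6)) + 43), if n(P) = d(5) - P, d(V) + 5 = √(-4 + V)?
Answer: 792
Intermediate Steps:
d(V) = -5 + √(-4 + V)
n(P) = -4 - P (n(P) = (-5 + √(-4 + 5)) - P = (-5 + √1) - P = (-5 + 1) - P = -4 - P)
24*(n(u(6)) + 43) = 24*((-4 - 1*6) + 43) = 24*((-4 - 6) + 43) = 24*(-10 + 43) = 24*33 = 792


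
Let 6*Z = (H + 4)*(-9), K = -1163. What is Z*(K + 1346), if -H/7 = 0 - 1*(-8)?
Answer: 14274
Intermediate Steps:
H = -56 (H = -7*(0 - 1*(-8)) = -7*(0 + 8) = -7*8 = -56)
Z = 78 (Z = ((-56 + 4)*(-9))/6 = (-52*(-9))/6 = (⅙)*468 = 78)
Z*(K + 1346) = 78*(-1163 + 1346) = 78*183 = 14274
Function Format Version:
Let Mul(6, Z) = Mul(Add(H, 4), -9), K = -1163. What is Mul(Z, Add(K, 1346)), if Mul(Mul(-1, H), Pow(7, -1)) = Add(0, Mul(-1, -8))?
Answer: 14274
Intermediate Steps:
H = -56 (H = Mul(-7, Add(0, Mul(-1, -8))) = Mul(-7, Add(0, 8)) = Mul(-7, 8) = -56)
Z = 78 (Z = Mul(Rational(1, 6), Mul(Add(-56, 4), -9)) = Mul(Rational(1, 6), Mul(-52, -9)) = Mul(Rational(1, 6), 468) = 78)
Mul(Z, Add(K, 1346)) = Mul(78, Add(-1163, 1346)) = Mul(78, 183) = 14274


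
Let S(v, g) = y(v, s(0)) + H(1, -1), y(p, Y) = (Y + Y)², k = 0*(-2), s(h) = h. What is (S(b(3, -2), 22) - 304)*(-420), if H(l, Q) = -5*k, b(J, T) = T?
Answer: 127680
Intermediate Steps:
k = 0
y(p, Y) = 4*Y² (y(p, Y) = (2*Y)² = 4*Y²)
H(l, Q) = 0 (H(l, Q) = -5*0 = 0)
S(v, g) = 0 (S(v, g) = 4*0² + 0 = 4*0 + 0 = 0 + 0 = 0)
(S(b(3, -2), 22) - 304)*(-420) = (0 - 304)*(-420) = -304*(-420) = 127680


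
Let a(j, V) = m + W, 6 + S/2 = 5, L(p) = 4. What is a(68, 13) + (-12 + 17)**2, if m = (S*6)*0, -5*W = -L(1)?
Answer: 129/5 ≈ 25.800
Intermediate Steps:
S = -2 (S = -12 + 2*5 = -12 + 10 = -2)
W = 4/5 (W = -(-1)*4/5 = -1/5*(-4) = 4/5 ≈ 0.80000)
m = 0 (m = -2*6*0 = -12*0 = 0)
a(j, V) = 4/5 (a(j, V) = 0 + 4/5 = 4/5)
a(68, 13) + (-12 + 17)**2 = 4/5 + (-12 + 17)**2 = 4/5 + 5**2 = 4/5 + 25 = 129/5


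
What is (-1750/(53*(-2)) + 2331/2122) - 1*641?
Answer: -70110413/112466 ≈ -623.39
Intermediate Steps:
(-1750/(53*(-2)) + 2331/2122) - 1*641 = (-1750/(-106) + 2331*(1/2122)) - 641 = (-1750*(-1/106) + 2331/2122) - 641 = (875/53 + 2331/2122) - 641 = 1980293/112466 - 641 = -70110413/112466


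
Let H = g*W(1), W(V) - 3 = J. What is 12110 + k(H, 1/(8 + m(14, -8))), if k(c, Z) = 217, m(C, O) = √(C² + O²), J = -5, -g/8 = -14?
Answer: 12327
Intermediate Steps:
g = 112 (g = -8*(-14) = 112)
W(V) = -2 (W(V) = 3 - 5 = -2)
H = -224 (H = 112*(-2) = -224)
12110 + k(H, 1/(8 + m(14, -8))) = 12110 + 217 = 12327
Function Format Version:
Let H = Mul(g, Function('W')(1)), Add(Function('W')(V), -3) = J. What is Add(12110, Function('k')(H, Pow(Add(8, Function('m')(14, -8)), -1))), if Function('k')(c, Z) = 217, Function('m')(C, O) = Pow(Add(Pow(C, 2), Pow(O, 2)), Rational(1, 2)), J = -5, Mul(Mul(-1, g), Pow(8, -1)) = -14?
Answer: 12327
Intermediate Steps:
g = 112 (g = Mul(-8, -14) = 112)
Function('W')(V) = -2 (Function('W')(V) = Add(3, -5) = -2)
H = -224 (H = Mul(112, -2) = -224)
Add(12110, Function('k')(H, Pow(Add(8, Function('m')(14, -8)), -1))) = Add(12110, 217) = 12327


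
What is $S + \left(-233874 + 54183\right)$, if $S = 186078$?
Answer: $6387$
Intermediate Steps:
$S + \left(-233874 + 54183\right) = 186078 + \left(-233874 + 54183\right) = 186078 - 179691 = 6387$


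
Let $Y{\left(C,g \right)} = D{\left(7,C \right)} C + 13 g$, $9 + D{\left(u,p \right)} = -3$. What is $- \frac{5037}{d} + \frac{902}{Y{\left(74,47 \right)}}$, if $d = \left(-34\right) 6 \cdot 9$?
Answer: $- \frac{86941}{169524} \approx -0.51285$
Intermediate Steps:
$D{\left(u,p \right)} = -12$ ($D{\left(u,p \right)} = -9 - 3 = -12$)
$d = -1836$ ($d = \left(-204\right) 9 = -1836$)
$Y{\left(C,g \right)} = - 12 C + 13 g$
$- \frac{5037}{d} + \frac{902}{Y{\left(74,47 \right)}} = - \frac{5037}{-1836} + \frac{902}{\left(-12\right) 74 + 13 \cdot 47} = \left(-5037\right) \left(- \frac{1}{1836}\right) + \frac{902}{-888 + 611} = \frac{1679}{612} + \frac{902}{-277} = \frac{1679}{612} + 902 \left(- \frac{1}{277}\right) = \frac{1679}{612} - \frac{902}{277} = - \frac{86941}{169524}$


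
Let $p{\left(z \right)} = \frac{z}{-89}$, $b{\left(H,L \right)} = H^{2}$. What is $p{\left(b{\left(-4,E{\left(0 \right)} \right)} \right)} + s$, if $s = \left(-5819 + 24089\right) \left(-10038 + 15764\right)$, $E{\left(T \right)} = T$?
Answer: $\frac{9310647764}{89} \approx 1.0461 \cdot 10^{8}$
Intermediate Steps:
$s = 104614020$ ($s = 18270 \cdot 5726 = 104614020$)
$p{\left(z \right)} = - \frac{z}{89}$ ($p{\left(z \right)} = z \left(- \frac{1}{89}\right) = - \frac{z}{89}$)
$p{\left(b{\left(-4,E{\left(0 \right)} \right)} \right)} + s = - \frac{\left(-4\right)^{2}}{89} + 104614020 = \left(- \frac{1}{89}\right) 16 + 104614020 = - \frac{16}{89} + 104614020 = \frac{9310647764}{89}$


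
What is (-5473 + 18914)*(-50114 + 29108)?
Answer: -282341646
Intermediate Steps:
(-5473 + 18914)*(-50114 + 29108) = 13441*(-21006) = -282341646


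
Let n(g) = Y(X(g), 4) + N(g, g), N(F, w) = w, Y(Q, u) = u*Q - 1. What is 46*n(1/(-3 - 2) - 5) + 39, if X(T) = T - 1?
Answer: -1387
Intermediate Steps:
X(T) = -1 + T
Y(Q, u) = -1 + Q*u (Y(Q, u) = Q*u - 1 = -1 + Q*u)
n(g) = -5 + 5*g (n(g) = (-1 + (-1 + g)*4) + g = (-1 + (-4 + 4*g)) + g = (-5 + 4*g) + g = -5 + 5*g)
46*n(1/(-3 - 2) - 5) + 39 = 46*(-5 + 5*(1/(-3 - 2) - 5)) + 39 = 46*(-5 + 5*(1/(-5) - 5)) + 39 = 46*(-5 + 5*(-1/5 - 5)) + 39 = 46*(-5 + 5*(-26/5)) + 39 = 46*(-5 - 26) + 39 = 46*(-31) + 39 = -1426 + 39 = -1387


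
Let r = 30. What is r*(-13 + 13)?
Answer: 0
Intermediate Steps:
r*(-13 + 13) = 30*(-13 + 13) = 30*0 = 0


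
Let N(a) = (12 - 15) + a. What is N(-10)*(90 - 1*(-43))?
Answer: -1729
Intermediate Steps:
N(a) = -3 + a
N(-10)*(90 - 1*(-43)) = (-3 - 10)*(90 - 1*(-43)) = -13*(90 + 43) = -13*133 = -1729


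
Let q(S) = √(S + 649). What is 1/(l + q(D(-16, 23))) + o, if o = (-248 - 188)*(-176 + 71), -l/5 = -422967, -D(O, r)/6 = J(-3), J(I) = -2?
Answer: 204752289567214755/4472527076564 - √661/4472527076564 ≈ 45780.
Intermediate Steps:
D(O, r) = 12 (D(O, r) = -6*(-2) = 12)
q(S) = √(649 + S)
l = 2114835 (l = -5*(-422967) = 2114835)
o = 45780 (o = -436*(-105) = 45780)
1/(l + q(D(-16, 23))) + o = 1/(2114835 + √(649 + 12)) + 45780 = 1/(2114835 + √661) + 45780 = 45780 + 1/(2114835 + √661)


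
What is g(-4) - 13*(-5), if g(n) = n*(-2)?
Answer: 73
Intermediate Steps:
g(n) = -2*n
g(-4) - 13*(-5) = -2*(-4) - 13*(-5) = 8 + 65 = 73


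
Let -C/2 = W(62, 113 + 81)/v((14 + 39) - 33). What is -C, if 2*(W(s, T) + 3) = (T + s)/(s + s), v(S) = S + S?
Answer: -61/620 ≈ -0.098387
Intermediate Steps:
v(S) = 2*S
W(s, T) = -3 + (T + s)/(4*s) (W(s, T) = -3 + ((T + s)/(s + s))/2 = -3 + ((T + s)/((2*s)))/2 = -3 + ((T + s)*(1/(2*s)))/2 = -3 + ((T + s)/(2*s))/2 = -3 + (T + s)/(4*s))
C = 61/620 (C = -2*(1/4)*((113 + 81) - 11*62)/62/(2*((14 + 39) - 33)) = -2*(1/4)*(1/62)*(194 - 682)/(2*(53 - 33)) = -2*(1/4)*(1/62)*(-488)/(2*20) = -(-122)/(31*40) = -2*(-61/1240) = 61/620 ≈ 0.098387)
-C = -1*61/620 = -61/620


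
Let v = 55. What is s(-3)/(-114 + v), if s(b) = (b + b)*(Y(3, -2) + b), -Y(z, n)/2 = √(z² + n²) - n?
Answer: -42/59 - 12*√13/59 ≈ -1.4452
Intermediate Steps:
Y(z, n) = -2*√(n² + z²) + 2*n (Y(z, n) = -2*(√(z² + n²) - n) = -2*(√(n² + z²) - n) = -2*√(n² + z²) + 2*n)
s(b) = 2*b*(-4 + b - 2*√13) (s(b) = (b + b)*((-2*√((-2)² + 3²) + 2*(-2)) + b) = (2*b)*((-2*√(4 + 9) - 4) + b) = (2*b)*((-2*√13 - 4) + b) = (2*b)*((-4 - 2*√13) + b) = (2*b)*(-4 + b - 2*√13) = 2*b*(-4 + b - 2*√13))
s(-3)/(-114 + v) = (2*(-3)*(-4 - 3 - 2*√13))/(-114 + 55) = (2*(-3)*(-7 - 2*√13))/(-59) = -(42 + 12*√13)/59 = -42/59 - 12*√13/59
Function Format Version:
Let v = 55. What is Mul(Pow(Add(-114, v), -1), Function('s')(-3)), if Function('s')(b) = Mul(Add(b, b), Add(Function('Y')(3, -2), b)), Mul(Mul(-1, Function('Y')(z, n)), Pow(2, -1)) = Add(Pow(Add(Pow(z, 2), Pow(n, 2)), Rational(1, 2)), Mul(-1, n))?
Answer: Add(Rational(-42, 59), Mul(Rational(-12, 59), Pow(13, Rational(1, 2)))) ≈ -1.4452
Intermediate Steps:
Function('Y')(z, n) = Add(Mul(-2, Pow(Add(Pow(n, 2), Pow(z, 2)), Rational(1, 2))), Mul(2, n)) (Function('Y')(z, n) = Mul(-2, Add(Pow(Add(Pow(z, 2), Pow(n, 2)), Rational(1, 2)), Mul(-1, n))) = Mul(-2, Add(Pow(Add(Pow(n, 2), Pow(z, 2)), Rational(1, 2)), Mul(-1, n))) = Add(Mul(-2, Pow(Add(Pow(n, 2), Pow(z, 2)), Rational(1, 2))), Mul(2, n)))
Function('s')(b) = Mul(2, b, Add(-4, b, Mul(-2, Pow(13, Rational(1, 2))))) (Function('s')(b) = Mul(Add(b, b), Add(Add(Mul(-2, Pow(Add(Pow(-2, 2), Pow(3, 2)), Rational(1, 2))), Mul(2, -2)), b)) = Mul(Mul(2, b), Add(Add(Mul(-2, Pow(Add(4, 9), Rational(1, 2))), -4), b)) = Mul(Mul(2, b), Add(Add(Mul(-2, Pow(13, Rational(1, 2))), -4), b)) = Mul(Mul(2, b), Add(Add(-4, Mul(-2, Pow(13, Rational(1, 2)))), b)) = Mul(Mul(2, b), Add(-4, b, Mul(-2, Pow(13, Rational(1, 2))))) = Mul(2, b, Add(-4, b, Mul(-2, Pow(13, Rational(1, 2))))))
Mul(Pow(Add(-114, v), -1), Function('s')(-3)) = Mul(Pow(Add(-114, 55), -1), Mul(2, -3, Add(-4, -3, Mul(-2, Pow(13, Rational(1, 2)))))) = Mul(Pow(-59, -1), Mul(2, -3, Add(-7, Mul(-2, Pow(13, Rational(1, 2)))))) = Mul(Rational(-1, 59), Add(42, Mul(12, Pow(13, Rational(1, 2))))) = Add(Rational(-42, 59), Mul(Rational(-12, 59), Pow(13, Rational(1, 2))))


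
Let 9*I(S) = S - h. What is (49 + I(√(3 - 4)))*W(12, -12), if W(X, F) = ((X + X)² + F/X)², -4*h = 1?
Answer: 583553125/36 + 330625*I/9 ≈ 1.621e+7 + 36736.0*I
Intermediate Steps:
h = -¼ (h = -¼*1 = -¼ ≈ -0.25000)
I(S) = 1/36 + S/9 (I(S) = (S - 1*(-¼))/9 = (S + ¼)/9 = (¼ + S)/9 = 1/36 + S/9)
W(X, F) = (4*X² + F/X)² (W(X, F) = ((2*X)² + F/X)² = (4*X² + F/X)²)
(49 + I(√(3 - 4)))*W(12, -12) = (49 + (1/36 + √(3 - 4)/9))*((-12 + 4*12³)²/12²) = (49 + (1/36 + √(-1)/9))*((-12 + 4*1728)²/144) = (49 + (1/36 + I/9))*((-12 + 6912)²/144) = (1765/36 + I/9)*((1/144)*6900²) = (1765/36 + I/9)*((1/144)*47610000) = (1765/36 + I/9)*330625 = 583553125/36 + 330625*I/9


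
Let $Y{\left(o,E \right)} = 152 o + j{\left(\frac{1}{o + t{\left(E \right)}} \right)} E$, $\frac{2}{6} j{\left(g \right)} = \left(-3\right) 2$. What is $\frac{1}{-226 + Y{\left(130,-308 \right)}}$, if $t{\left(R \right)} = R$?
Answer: $\frac{1}{25078} \approx 3.9876 \cdot 10^{-5}$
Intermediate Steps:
$j{\left(g \right)} = -18$ ($j{\left(g \right)} = 3 \left(\left(-3\right) 2\right) = 3 \left(-6\right) = -18$)
$Y{\left(o,E \right)} = - 18 E + 152 o$ ($Y{\left(o,E \right)} = 152 o - 18 E = - 18 E + 152 o$)
$\frac{1}{-226 + Y{\left(130,-308 \right)}} = \frac{1}{-226 + \left(\left(-18\right) \left(-308\right) + 152 \cdot 130\right)} = \frac{1}{-226 + \left(5544 + 19760\right)} = \frac{1}{-226 + 25304} = \frac{1}{25078}$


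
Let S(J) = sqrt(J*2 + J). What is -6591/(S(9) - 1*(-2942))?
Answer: -19390722/8655337 + 19773*sqrt(3)/8655337 ≈ -2.2364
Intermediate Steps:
S(J) = sqrt(3)*sqrt(J) (S(J) = sqrt(2*J + J) = sqrt(3*J) = sqrt(3)*sqrt(J))
-6591/(S(9) - 1*(-2942)) = -6591/(sqrt(3)*sqrt(9) - 1*(-2942)) = -6591/(sqrt(3)*3 + 2942) = -6591/(3*sqrt(3) + 2942) = -6591/(2942 + 3*sqrt(3))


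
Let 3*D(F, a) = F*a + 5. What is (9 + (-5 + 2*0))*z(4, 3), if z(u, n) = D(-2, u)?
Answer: -4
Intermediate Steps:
D(F, a) = 5/3 + F*a/3 (D(F, a) = (F*a + 5)/3 = (5 + F*a)/3 = 5/3 + F*a/3)
z(u, n) = 5/3 - 2*u/3 (z(u, n) = 5/3 + (⅓)*(-2)*u = 5/3 - 2*u/3)
(9 + (-5 + 2*0))*z(4, 3) = (9 + (-5 + 2*0))*(5/3 - ⅔*4) = (9 + (-5 + 0))*(5/3 - 8/3) = (9 - 5)*(-1) = 4*(-1) = -4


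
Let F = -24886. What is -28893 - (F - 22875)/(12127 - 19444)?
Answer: -211457842/7317 ≈ -28900.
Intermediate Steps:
-28893 - (F - 22875)/(12127 - 19444) = -28893 - (-24886 - 22875)/(12127 - 19444) = -28893 - (-47761)/(-7317) = -28893 - (-47761)*(-1)/7317 = -28893 - 1*47761/7317 = -28893 - 47761/7317 = -211457842/7317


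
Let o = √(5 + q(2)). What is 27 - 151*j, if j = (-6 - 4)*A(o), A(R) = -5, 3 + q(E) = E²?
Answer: -7523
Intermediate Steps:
q(E) = -3 + E²
o = √6 (o = √(5 + (-3 + 2²)) = √(5 + (-3 + 4)) = √(5 + 1) = √6 ≈ 2.4495)
j = 50 (j = (-6 - 4)*(-5) = -10*(-5) = 50)
27 - 151*j = 27 - 151*50 = 27 - 7550 = -7523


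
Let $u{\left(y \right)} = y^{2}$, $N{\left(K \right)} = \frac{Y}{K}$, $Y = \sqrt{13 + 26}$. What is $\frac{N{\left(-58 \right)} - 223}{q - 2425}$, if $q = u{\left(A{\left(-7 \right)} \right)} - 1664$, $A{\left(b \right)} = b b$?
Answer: $\frac{223}{1688} + \frac{\sqrt{39}}{97904} \approx 0.13217$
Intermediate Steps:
$A{\left(b \right)} = b^{2}$
$Y = \sqrt{39} \approx 6.245$
$N{\left(K \right)} = \frac{\sqrt{39}}{K}$
$q = 737$ ($q = \left(\left(-7\right)^{2}\right)^{2} - 1664 = 49^{2} - 1664 = 2401 - 1664 = 737$)
$\frac{N{\left(-58 \right)} - 223}{q - 2425} = \frac{\frac{\sqrt{39}}{-58} - 223}{737 - 2425} = \frac{\sqrt{39} \left(- \frac{1}{58}\right) - 223}{-1688} = \left(- \frac{\sqrt{39}}{58} - 223\right) \left(- \frac{1}{1688}\right) = \left(-223 - \frac{\sqrt{39}}{58}\right) \left(- \frac{1}{1688}\right) = \frac{223}{1688} + \frac{\sqrt{39}}{97904}$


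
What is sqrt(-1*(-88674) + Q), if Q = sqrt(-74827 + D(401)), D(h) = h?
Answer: sqrt(88674 + I*sqrt(74426)) ≈ 297.78 + 0.458*I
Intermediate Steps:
Q = I*sqrt(74426) (Q = sqrt(-74827 + 401) = sqrt(-74426) = I*sqrt(74426) ≈ 272.81*I)
sqrt(-1*(-88674) + Q) = sqrt(-1*(-88674) + I*sqrt(74426)) = sqrt(88674 + I*sqrt(74426))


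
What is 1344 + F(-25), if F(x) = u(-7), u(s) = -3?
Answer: 1341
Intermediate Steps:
F(x) = -3
1344 + F(-25) = 1344 - 3 = 1341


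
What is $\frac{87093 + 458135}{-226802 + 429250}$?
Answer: $\frac{136307}{50612} \approx 2.6932$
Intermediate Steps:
$\frac{87093 + 458135}{-226802 + 429250} = \frac{545228}{202448} = 545228 \cdot \frac{1}{202448} = \frac{136307}{50612}$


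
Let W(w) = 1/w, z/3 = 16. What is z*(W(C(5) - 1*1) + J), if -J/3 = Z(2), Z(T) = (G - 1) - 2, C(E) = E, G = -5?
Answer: 1164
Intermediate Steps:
z = 48 (z = 3*16 = 48)
Z(T) = -8 (Z(T) = (-5 - 1) - 2 = -6 - 2 = -8)
J = 24 (J = -3*(-8) = 24)
W(w) = 1/w
z*(W(C(5) - 1*1) + J) = 48*(1/(5 - 1*1) + 24) = 48*(1/(5 - 1) + 24) = 48*(1/4 + 24) = 48*(¼ + 24) = 48*(97/4) = 1164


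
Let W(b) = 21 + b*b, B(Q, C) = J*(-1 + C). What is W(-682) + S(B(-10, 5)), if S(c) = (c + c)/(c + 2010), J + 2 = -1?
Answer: 154893281/333 ≈ 4.6515e+5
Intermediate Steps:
J = -3 (J = -2 - 1 = -3)
B(Q, C) = 3 - 3*C (B(Q, C) = -3*(-1 + C) = 3 - 3*C)
W(b) = 21 + b²
S(c) = 2*c/(2010 + c) (S(c) = (2*c)/(2010 + c) = 2*c/(2010 + c))
W(-682) + S(B(-10, 5)) = (21 + (-682)²) + 2*(3 - 3*5)/(2010 + (3 - 3*5)) = (21 + 465124) + 2*(3 - 15)/(2010 + (3 - 15)) = 465145 + 2*(-12)/(2010 - 12) = 465145 + 2*(-12)/1998 = 465145 + 2*(-12)*(1/1998) = 465145 - 4/333 = 154893281/333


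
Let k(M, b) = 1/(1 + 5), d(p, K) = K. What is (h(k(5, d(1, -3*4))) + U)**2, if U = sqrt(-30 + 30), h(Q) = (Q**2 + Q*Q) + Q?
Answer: 4/81 ≈ 0.049383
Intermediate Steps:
k(M, b) = 1/6
h(Q) = Q + 2*Q**2 (h(Q) = (Q**2 + Q**2) + Q = 2*Q**2 + Q = Q + 2*Q**2)
U = 0 (U = sqrt(0) = 0)
(h(k(5, d(1, -3*4))) + U)**2 = ((1 + 2*(1/6))/6 + 0)**2 = ((1 + 1/3)/6 + 0)**2 = ((1/6)*(4/3) + 0)**2 = (2/9 + 0)**2 = (2/9)**2 = 4/81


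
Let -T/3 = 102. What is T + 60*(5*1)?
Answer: -6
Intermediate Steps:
T = -306 (T = -3*102 = -306)
T + 60*(5*1) = -306 + 60*(5*1) = -306 + 60*5 = -306 + 300 = -6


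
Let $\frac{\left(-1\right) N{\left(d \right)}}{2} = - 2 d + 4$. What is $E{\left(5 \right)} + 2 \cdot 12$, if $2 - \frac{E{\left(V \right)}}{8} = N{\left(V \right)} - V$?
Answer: $-16$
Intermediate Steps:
$N{\left(d \right)} = -8 + 4 d$ ($N{\left(d \right)} = - 2 \left(- 2 d + 4\right) = - 2 \left(4 - 2 d\right) = -8 + 4 d$)
$E{\left(V \right)} = 80 - 24 V$ ($E{\left(V \right)} = 16 - 8 \left(\left(-8 + 4 V\right) - V\right) = 16 - 8 \left(-8 + 3 V\right) = 16 - \left(-64 + 24 V\right) = 80 - 24 V$)
$E{\left(5 \right)} + 2 \cdot 12 = \left(80 - 120\right) + 2 \cdot 12 = \left(80 - 120\right) + 24 = -40 + 24 = -16$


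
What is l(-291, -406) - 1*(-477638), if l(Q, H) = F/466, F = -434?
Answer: 111289437/233 ≈ 4.7764e+5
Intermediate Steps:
l(Q, H) = -217/233 (l(Q, H) = -434/466 = -434*1/466 = -217/233)
l(-291, -406) - 1*(-477638) = -217/233 - 1*(-477638) = -217/233 + 477638 = 111289437/233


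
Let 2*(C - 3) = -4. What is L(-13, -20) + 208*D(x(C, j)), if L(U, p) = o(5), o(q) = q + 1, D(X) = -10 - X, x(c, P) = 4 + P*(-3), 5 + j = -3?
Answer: -7898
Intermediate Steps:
C = 1 (C = 3 + (1/2)*(-4) = 3 - 2 = 1)
j = -8 (j = -5 - 3 = -8)
x(c, P) = 4 - 3*P
o(q) = 1 + q
L(U, p) = 6 (L(U, p) = 1 + 5 = 6)
L(-13, -20) + 208*D(x(C, j)) = 6 + 208*(-10 - (4 - 3*(-8))) = 6 + 208*(-10 - (4 + 24)) = 6 + 208*(-10 - 1*28) = 6 + 208*(-10 - 28) = 6 + 208*(-38) = 6 - 7904 = -7898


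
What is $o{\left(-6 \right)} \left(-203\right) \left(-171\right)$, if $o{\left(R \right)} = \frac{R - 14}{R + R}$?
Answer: $57855$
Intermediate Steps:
$o{\left(R \right)} = \frac{-14 + R}{2 R}$
$o{\left(-6 \right)} \left(-203\right) \left(-171\right) = \frac{-14 - 6}{2 \left(-6\right)} \left(-203\right) \left(-171\right) = \frac{1}{2} \left(- \frac{1}{6}\right) \left(-20\right) \left(-203\right) \left(-171\right) = \frac{5}{3} \left(-203\right) \left(-171\right) = \left(- \frac{1015}{3}\right) \left(-171\right) = 57855$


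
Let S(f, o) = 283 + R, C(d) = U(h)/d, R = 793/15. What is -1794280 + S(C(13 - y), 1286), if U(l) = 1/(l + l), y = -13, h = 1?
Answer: -26909162/15 ≈ -1.7939e+6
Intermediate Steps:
R = 793/15 (R = 793*(1/15) = 793/15 ≈ 52.867)
U(l) = 1/(2*l)
C(d) = 1/(2*d) (C(d) = ((½)/1)/d = ((½)*1)/d = 1/(2*d))
S(f, o) = 5038/15 (S(f, o) = 283 + 793/15 = 5038/15)
-1794280 + S(C(13 - y), 1286) = -1794280 + 5038/15 = -26909162/15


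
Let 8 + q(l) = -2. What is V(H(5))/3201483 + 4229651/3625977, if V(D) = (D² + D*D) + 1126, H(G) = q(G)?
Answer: 4515321272645/3869501241297 ≈ 1.1669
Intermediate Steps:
q(l) = -10 (q(l) = -8 - 2 = -10)
H(G) = -10
V(D) = 1126 + 2*D² (V(D) = (D² + D²) + 1126 = 2*D² + 1126 = 1126 + 2*D²)
V(H(5))/3201483 + 4229651/3625977 = (1126 + 2*(-10)²)/3201483 + 4229651/3625977 = (1126 + 2*100)*(1/3201483) + 4229651*(1/3625977) = (1126 + 200)*(1/3201483) + 4229651/3625977 = 1326*(1/3201483) + 4229651/3625977 = 442/1067161 + 4229651/3625977 = 4515321272645/3869501241297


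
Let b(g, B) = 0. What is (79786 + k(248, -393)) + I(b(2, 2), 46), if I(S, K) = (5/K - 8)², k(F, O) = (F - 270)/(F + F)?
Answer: 10475448771/131192 ≈ 79848.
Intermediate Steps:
k(F, O) = (-270 + F)/(2*F) (k(F, O) = (-270 + F)/((2*F)) = (-270 + F)*(1/(2*F)) = (-270 + F)/(2*F))
I(S, K) = (-8 + 5/K)²
(79786 + k(248, -393)) + I(b(2, 2), 46) = (79786 + (½)*(-270 + 248)/248) + (-5 + 8*46)²/46² = (79786 + (½)*(1/248)*(-22)) + (-5 + 368)²/2116 = (79786 - 11/248) + (1/2116)*363² = 19786917/248 + (1/2116)*131769 = 19786917/248 + 131769/2116 = 10475448771/131192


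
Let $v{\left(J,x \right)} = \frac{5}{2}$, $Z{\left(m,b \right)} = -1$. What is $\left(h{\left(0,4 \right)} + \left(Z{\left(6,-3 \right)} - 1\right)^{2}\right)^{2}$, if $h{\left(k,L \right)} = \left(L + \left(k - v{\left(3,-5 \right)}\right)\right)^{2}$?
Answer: $\frac{625}{16} \approx 39.063$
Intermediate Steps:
$v{\left(J,x \right)} = \frac{5}{2}$ ($v{\left(J,x \right)} = 5 \cdot \frac{1}{2} = \frac{5}{2}$)
$h{\left(k,L \right)} = \left(- \frac{5}{2} + L + k\right)^{2}$ ($h{\left(k,L \right)} = \left(L + \left(k - \frac{5}{2}\right)\right)^{2} = \left(L + \left(- \frac{5}{2} + k\right)\right)^{2} = \left(- \frac{5}{2} + L + k\right)^{2}$)
$\left(h{\left(0,4 \right)} + \left(Z{\left(6,-3 \right)} - 1\right)^{2}\right)^{2} = \left(\frac{\left(-5 + 2 \cdot 4 + 2 \cdot 0\right)^{2}}{4} + \left(-1 - 1\right)^{2}\right)^{2} = \left(\frac{\left(-5 + 8 + 0\right)^{2}}{4} + \left(-2\right)^{2}\right)^{2} = \left(\frac{3^{2}}{4} + 4\right)^{2} = \left(\frac{1}{4} \cdot 9 + 4\right)^{2} = \left(\frac{9}{4} + 4\right)^{2} = \left(\frac{25}{4}\right)^{2} = \frac{625}{16}$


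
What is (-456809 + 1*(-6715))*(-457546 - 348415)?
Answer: 373582266564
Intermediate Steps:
(-456809 + 1*(-6715))*(-457546 - 348415) = (-456809 - 6715)*(-805961) = -463524*(-805961) = 373582266564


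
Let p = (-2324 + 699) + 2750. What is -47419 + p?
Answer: -46294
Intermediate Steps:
p = 1125 (p = -1625 + 2750 = 1125)
-47419 + p = -47419 + 1125 = -46294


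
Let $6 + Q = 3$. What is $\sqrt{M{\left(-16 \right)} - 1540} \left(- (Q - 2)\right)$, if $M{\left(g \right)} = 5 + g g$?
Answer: $5 i \sqrt{1279} \approx 178.82 i$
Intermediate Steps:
$Q = -3$ ($Q = -6 + 3 = -3$)
$M{\left(g \right)} = 5 + g^{2}$
$\sqrt{M{\left(-16 \right)} - 1540} \left(- (Q - 2)\right) = \sqrt{\left(5 + \left(-16\right)^{2}\right) - 1540} \left(- (-3 - 2)\right) = \sqrt{\left(5 + 256\right) - 1540} \left(\left(-1\right) \left(-5\right)\right) = \sqrt{261 - 1540} \cdot 5 = \sqrt{-1279} \cdot 5 = i \sqrt{1279} \cdot 5 = 5 i \sqrt{1279}$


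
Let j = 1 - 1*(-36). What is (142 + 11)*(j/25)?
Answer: 5661/25 ≈ 226.44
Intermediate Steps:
j = 37 (j = 1 + 36 = 37)
(142 + 11)*(j/25) = (142 + 11)*(37/25) = 153*(37*(1/25)) = 153*(37/25) = 5661/25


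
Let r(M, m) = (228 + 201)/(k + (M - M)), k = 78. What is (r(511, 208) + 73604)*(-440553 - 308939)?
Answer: -55169731374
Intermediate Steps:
r(M, m) = 11/2 (r(M, m) = (228 + 201)/(78 + (M - M)) = 429/(78 + 0) = 429/78 = 429*(1/78) = 11/2)
(r(511, 208) + 73604)*(-440553 - 308939) = (11/2 + 73604)*(-440553 - 308939) = (147219/2)*(-749492) = -55169731374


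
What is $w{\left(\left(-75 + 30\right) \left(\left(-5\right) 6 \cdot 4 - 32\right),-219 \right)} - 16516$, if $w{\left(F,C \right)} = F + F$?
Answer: $-2836$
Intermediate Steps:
$w{\left(F,C \right)} = 2 F$
$w{\left(\left(-75 + 30\right) \left(\left(-5\right) 6 \cdot 4 - 32\right),-219 \right)} - 16516 = 2 \left(-75 + 30\right) \left(\left(-5\right) 6 \cdot 4 - 32\right) - 16516 = 2 \left(- 45 \left(\left(-30\right) 4 - 32\right)\right) - 16516 = 2 \left(- 45 \left(-120 - 32\right)\right) - 16516 = 2 \left(\left(-45\right) \left(-152\right)\right) - 16516 = 2 \cdot 6840 - 16516 = 13680 - 16516 = -2836$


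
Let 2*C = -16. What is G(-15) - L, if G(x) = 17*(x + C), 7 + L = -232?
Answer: -152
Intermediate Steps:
C = -8 (C = (½)*(-16) = -8)
L = -239 (L = -7 - 232 = -239)
G(x) = -136 + 17*x (G(x) = 17*(x - 8) = 17*(-8 + x) = -136 + 17*x)
G(-15) - L = (-136 + 17*(-15)) - 1*(-239) = (-136 - 255) + 239 = -391 + 239 = -152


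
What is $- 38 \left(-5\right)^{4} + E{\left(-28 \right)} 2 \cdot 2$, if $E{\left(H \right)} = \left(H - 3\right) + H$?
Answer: $-23986$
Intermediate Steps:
$E{\left(H \right)} = -3 + 2 H$ ($E{\left(H \right)} = \left(-3 + H\right) + H = -3 + 2 H$)
$- 38 \left(-5\right)^{4} + E{\left(-28 \right)} 2 \cdot 2 = - 38 \left(-5\right)^{4} + \left(-3 + 2 \left(-28\right)\right) 2 \cdot 2 = \left(-38\right) 625 + \left(-3 - 56\right) 4 = -23750 - 236 = -23986$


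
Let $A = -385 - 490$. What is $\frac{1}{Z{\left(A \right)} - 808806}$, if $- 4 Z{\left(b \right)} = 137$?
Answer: $- \frac{4}{3235361} \approx -1.2363 \cdot 10^{-6}$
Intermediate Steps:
$A = -875$
$Z{\left(b \right)} = - \frac{137}{4}$ ($Z{\left(b \right)} = \left(- \frac{1}{4}\right) 137 = - \frac{137}{4}$)
$\frac{1}{Z{\left(A \right)} - 808806} = \frac{1}{- \frac{137}{4} - 808806} = \frac{1}{- \frac{3235361}{4}} = - \frac{4}{3235361}$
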